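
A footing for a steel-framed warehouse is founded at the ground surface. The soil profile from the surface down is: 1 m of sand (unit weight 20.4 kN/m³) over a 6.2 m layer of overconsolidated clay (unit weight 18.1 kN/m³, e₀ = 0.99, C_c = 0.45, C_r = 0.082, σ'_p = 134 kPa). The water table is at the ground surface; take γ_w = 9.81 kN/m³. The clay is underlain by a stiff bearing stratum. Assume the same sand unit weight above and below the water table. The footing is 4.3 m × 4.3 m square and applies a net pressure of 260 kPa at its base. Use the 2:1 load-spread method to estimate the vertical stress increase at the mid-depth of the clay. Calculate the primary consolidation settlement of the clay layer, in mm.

Mid-depth of clay below the ground surface: z = 1 + 6.2/2 = 4.1 m.
Total vertical stress at mid-clay: σ_v = 20.4×1 + 18.1×3.1 = 76.51 kPa.
Pore pressure: u = 9.81×(4.1 − 0) = 40.221 kPa.
Initial effective stress: σ'_0 = σ_v − u = 76.51 − 40.221 = 36.289 kPa.
Stress increase at mid-clay by the 2:1 spreading method:
Δσ = qBL/((B+z)(L+z)) = 260×4.3×4.3/((4.3+4.1)(4.3+4.1)) = 68.132 kPa
Final effective stress: σ'_f = 36.289 + 68.132 = 104.42 kPa.
σ'_f = 104.42 ≤ σ'_p = 134 kPa, so the clay remains overconsolidated and only the recompression index applies:
S_c = C_r·H/(1+e₀)·log₁₀(σ'_f/σ'_0) = 0.082×6.2/1.99×log₁₀(104.42/36.289)
    = 0.25548 × 0.45901 = 0.1173 m

S_c ≈ 117 mm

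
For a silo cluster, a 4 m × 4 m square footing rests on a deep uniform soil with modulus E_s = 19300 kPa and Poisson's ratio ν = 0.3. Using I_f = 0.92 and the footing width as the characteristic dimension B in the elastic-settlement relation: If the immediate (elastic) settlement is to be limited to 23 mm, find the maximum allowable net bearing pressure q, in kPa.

q ≈ 133 kPa

S_e = q·B·(1−ν²)/E_s · I_f  ⇒  q = S_e·E_s / (B·(1−ν²)·I_f).
q = 0.023 × 19300 / (4 × 0.91 × 0.92) = 132.6 kPa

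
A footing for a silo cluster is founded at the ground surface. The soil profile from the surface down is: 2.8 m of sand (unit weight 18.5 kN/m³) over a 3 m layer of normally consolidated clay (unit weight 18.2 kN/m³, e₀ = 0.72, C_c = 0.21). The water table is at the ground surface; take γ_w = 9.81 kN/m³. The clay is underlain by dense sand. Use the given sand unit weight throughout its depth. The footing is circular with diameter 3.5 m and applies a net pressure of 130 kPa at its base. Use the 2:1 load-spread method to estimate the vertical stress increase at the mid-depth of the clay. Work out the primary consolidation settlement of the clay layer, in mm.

S_c ≈ 85.3 mm

Mid-depth of clay below the ground surface: z = 2.8 + 3/2 = 4.3 m.
Total vertical stress at mid-clay: σ_v = 18.5×2.8 + 18.2×1.5 = 79.1 kPa.
Pore pressure: u = 9.81×(4.3 − 0) = 42.183 kPa.
Initial effective stress: σ'_0 = σ_v − u = 79.1 − 42.183 = 36.917 kPa.
Stress increase at mid-clay by the 2:1 spreading method:
Δσ ≈ qD²/(D+z)² = 130×3.5²/(3.5+4.3)² = 26.175 kPa
Final effective stress: σ'_f = σ'_0 + Δσ = 36.917 + 26.175 = 63.092 kPa.
Normally consolidated clay, so the full stress increment lies on the virgin compression line:
S_c = C_c·H/(1+e₀)·log₁₀(σ'_f/σ'_0) = 0.21×3/(1+0.72)×log₁₀(63.092/36.917)
    = 0.36628 × 0.23275 = 0.08525 m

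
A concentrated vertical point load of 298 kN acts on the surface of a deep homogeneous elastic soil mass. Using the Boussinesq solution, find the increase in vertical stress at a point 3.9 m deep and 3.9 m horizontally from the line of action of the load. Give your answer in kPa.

Boussinesq vertical stress below a point load on an elastic half-space:
Δσ_z = 3P/(2πz²) · [1 + (r/z)²]^(−5/2)
r/z = 3.9/3.9 = 1; [1+(r/z)²]^(−5/2) = 0.17678.
Δσ_z = 3×298/(2π×3.9²) × 0.17678 = 9.3547 × 0.17678 = 1.654 kPa

Δσ_z ≈ 1.65 kPa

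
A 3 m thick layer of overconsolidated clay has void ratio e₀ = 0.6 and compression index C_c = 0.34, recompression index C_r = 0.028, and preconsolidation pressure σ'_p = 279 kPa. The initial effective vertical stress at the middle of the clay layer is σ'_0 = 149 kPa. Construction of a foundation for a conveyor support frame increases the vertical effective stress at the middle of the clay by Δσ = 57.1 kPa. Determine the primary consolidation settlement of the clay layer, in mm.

Final effective stress: σ'_f = 149 + 57.1 = 206.1 kPa.
σ'_f = 206.1 ≤ σ'_p = 279 kPa, so the clay remains overconsolidated and only the recompression index applies:
S_c = C_r·H/(1+e₀)·log₁₀(σ'_f/σ'_0) = 0.028×3/1.6×log₁₀(206.1/149)
    = 0.0525 × 0.14089 = 0.007397 m

S_c ≈ 7.4 mm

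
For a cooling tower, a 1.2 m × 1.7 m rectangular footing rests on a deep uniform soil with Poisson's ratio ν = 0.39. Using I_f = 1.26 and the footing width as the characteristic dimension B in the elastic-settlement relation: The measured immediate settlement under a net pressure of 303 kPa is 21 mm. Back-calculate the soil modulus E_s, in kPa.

E_s ≈ 18500 kPa

S_e = q·B·(1−ν²)/E_s · I_f  ⇒  E_s = q·B·(1−ν²)·I_f / S_e.
E_s = 303 × 1.2 × 0.8479 × 1.26 / 0.021 = 18500 kPa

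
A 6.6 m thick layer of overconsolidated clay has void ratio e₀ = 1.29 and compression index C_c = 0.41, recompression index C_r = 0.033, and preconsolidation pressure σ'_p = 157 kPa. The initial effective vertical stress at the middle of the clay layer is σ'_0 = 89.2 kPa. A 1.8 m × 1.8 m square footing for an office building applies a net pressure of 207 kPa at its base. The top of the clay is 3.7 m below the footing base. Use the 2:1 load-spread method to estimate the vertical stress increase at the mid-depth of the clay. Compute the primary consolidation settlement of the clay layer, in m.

S_c ≈ 0.00383 m

Mid-depth of clay below the footing base: z = 3.7 + 6.6/2 = 7 m.
Stress increase at mid-clay by the 2:1 spreading method:
Δσ = qBL/((B+z)(L+z)) = 207×1.8×1.8/((1.8+7)(1.8+7)) = 8.6606 kPa
Final effective stress: σ'_f = 89.2 + 8.6606 = 97.861 kPa.
σ'_f = 97.861 ≤ σ'_p = 157 kPa, so the clay remains overconsolidated and only the recompression index applies:
S_c = C_r·H/(1+e₀)·log₁₀(σ'_f/σ'_0) = 0.033×6.6/2.29×log₁₀(97.861/89.2)
    = 0.095109 × 0.040245 = 0.003828 m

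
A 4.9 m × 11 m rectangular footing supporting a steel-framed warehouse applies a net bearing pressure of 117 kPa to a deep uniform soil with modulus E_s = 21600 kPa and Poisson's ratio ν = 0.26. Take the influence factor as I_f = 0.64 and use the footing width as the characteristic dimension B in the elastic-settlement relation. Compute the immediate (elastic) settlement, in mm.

S_e ≈ 15.8 mm

Immediate (elastic) settlement: S_e = q·B·(1−ν²)/E_s · I_f.
S_e = 117 × 4.9 × (1 − 0.26²) / 21600 × 0.64
    = 117 × 4.9 × 0.9324 / 21600 × 0.64
    = 0.01584 m = 15.84 mm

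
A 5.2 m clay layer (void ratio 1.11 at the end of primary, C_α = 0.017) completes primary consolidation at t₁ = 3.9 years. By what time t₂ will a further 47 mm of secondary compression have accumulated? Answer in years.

t₂ ≈ 51.6 years

S_s = C_α·H/(1+e_p)·log₁₀(t₂/t₁) ⇒ log₁₀(t₂/t₁) = S_s·(1+e_p)/(C_α·H).
log₁₀(t₂/t₁) = 0.047 × (1+1.11) / (0.017×5.2) = 1.122
t₂ = t₁ × 10^1.122 = 3.9 × 13.24 = 51.63 years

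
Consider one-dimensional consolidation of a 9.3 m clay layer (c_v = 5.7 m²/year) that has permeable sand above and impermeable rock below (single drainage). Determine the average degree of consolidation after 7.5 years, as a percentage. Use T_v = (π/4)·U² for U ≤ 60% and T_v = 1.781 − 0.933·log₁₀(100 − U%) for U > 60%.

U ≈ 76.1 %

Drainage path length: H_d = H = 9.3 m (single drainage).
T_v = c_v·t/H_d² = 5.7×7.5/9.3² = 0.49428.
T_v = 0.49428 corresponds to the U > 60% branch:
U = 1 − 10^((1.781 − T_v)/0.933)/100 = 0.7606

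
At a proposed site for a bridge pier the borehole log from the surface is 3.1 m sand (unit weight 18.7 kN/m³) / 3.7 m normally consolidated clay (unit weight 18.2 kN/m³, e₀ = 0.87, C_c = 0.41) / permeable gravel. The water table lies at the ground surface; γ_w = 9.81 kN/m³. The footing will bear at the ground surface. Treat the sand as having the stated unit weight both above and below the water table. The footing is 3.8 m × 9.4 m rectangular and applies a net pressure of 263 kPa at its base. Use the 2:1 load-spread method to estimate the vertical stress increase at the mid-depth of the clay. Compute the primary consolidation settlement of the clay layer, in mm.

Mid-depth of clay below the ground surface: z = 3.1 + 3.7/2 = 4.95 m.
Total vertical stress at mid-clay: σ_v = 18.7×3.1 + 18.2×1.85 = 91.64 kPa.
Pore pressure: u = 9.81×(4.95 − 0) = 48.56 kPa.
Initial effective stress: σ'_0 = σ_v − u = 91.64 − 48.56 = 43.08 kPa.
Stress increase at mid-clay by the 2:1 spreading method:
Δσ = qBL/((B+z)(L+z)) = 263×3.8×9.4/((3.8+4.95)(9.4+4.95)) = 74.818 kPa
Final effective stress: σ'_f = σ'_0 + Δσ = 43.08 + 74.818 = 117.9 kPa.
Normally consolidated clay, so the full stress increment lies on the virgin compression line:
S_c = C_c·H/(1+e₀)·log₁₀(σ'_f/σ'_0) = 0.41×3.7/(1+0.87)×log₁₀(117.9/43.08)
    = 0.81123 × 0.43724 = 0.3547 m

S_c ≈ 355 mm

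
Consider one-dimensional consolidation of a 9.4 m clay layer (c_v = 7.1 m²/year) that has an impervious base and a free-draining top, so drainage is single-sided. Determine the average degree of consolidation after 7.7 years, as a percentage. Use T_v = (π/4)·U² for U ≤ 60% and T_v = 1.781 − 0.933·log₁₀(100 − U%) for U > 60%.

U ≈ 82.4 %

Drainage path length: H_d = H = 9.4 m (single drainage).
T_v = c_v·t/H_d² = 7.1×7.7/9.4² = 0.61872.
T_v = 0.61872 corresponds to the U > 60% branch:
U = 1 − 10^((1.781 − T_v)/0.933)/100 = 0.8239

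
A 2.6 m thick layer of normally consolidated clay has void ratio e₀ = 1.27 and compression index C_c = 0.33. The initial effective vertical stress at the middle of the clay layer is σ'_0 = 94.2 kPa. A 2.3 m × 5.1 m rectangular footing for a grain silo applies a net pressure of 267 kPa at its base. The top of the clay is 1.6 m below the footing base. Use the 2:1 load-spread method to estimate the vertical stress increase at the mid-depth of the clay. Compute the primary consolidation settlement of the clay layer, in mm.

S_c ≈ 96.4 mm

Mid-depth of clay below the footing base: z = 1.6 + 2.6/2 = 2.9 m.
Stress increase at mid-clay by the 2:1 spreading method:
Δσ = qBL/((B+z)(L+z)) = 267×2.3×5.1/((2.3+2.9)(5.1+2.9)) = 75.286 kPa
Final effective stress: σ'_f = σ'_0 + Δσ = 94.2 + 75.286 = 169.49 kPa.
Normally consolidated clay, so the full stress increment lies on the virgin compression line:
S_c = C_c·H/(1+e₀)·log₁₀(σ'_f/σ'_0) = 0.33×2.6/(1+1.27)×log₁₀(169.49/94.2)
    = 0.37797 × 0.25509 = 0.09642 m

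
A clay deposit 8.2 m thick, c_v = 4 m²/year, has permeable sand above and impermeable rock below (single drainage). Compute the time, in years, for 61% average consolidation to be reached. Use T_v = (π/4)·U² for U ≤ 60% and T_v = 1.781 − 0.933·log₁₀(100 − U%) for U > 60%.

t ≈ 4.98 years

Drainage path length: H_d = H = 8.2 m (single drainage).
U > 60%: T_v = 1.781 − 0.933·log₁₀(100 − 61) = 0.29654.
t = T_v·H_d²/c_v = 0.29654×8.2²/4 = 4.985 years.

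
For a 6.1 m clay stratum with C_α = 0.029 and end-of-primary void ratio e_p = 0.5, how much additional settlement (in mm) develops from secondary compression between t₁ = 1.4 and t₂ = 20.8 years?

Secondary compression: S_s = C_α·H/(1+e_p)·log₁₀(t₂/t₁)
S_s = 0.029×6.1/(1+0.5)×log₁₀(20.8/1.4)
    = 0.1179 × 1.172 = 0.1382 m

S_s ≈ 138 mm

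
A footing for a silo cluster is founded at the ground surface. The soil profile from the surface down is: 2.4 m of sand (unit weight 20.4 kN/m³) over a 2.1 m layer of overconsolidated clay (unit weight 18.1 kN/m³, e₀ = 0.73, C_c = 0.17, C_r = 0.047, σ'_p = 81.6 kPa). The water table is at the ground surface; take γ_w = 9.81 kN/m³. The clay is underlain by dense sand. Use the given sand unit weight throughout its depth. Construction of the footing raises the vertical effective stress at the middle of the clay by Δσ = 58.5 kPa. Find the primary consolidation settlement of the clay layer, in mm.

S_c ≈ 33 mm

Mid-depth of clay below the ground surface: z = 2.4 + 2.1/2 = 3.45 m.
Total vertical stress at mid-clay: σ_v = 20.4×2.4 + 18.1×1.05 = 67.965 kPa.
Pore pressure: u = 9.81×(3.45 − 0) = 33.845 kPa.
Initial effective stress: σ'_0 = σ_v − u = 67.965 − 33.845 = 34.12 kPa.
Final effective stress: σ'_f = 34.12 + 58.5 = 92.62 kPa.
σ'_f = 92.62 > σ'_p = 81.6 kPa, so the stress path crosses the preconsolidation pressure — recompression up to σ'_p, then virgin compression beyond:
S_c = H/(1+e₀)·[C_r·log₁₀(σ'_p/σ'_0) + C_c·log₁₀(σ'_f/σ'_p)]
    = 2.1/1.73 × [0.047×log₁₀(81.6/34.12) + 0.17×log₁₀(92.62/81.6)]
    = 1.2139 × [0.017798 + 0.0093525] = 0.03296 m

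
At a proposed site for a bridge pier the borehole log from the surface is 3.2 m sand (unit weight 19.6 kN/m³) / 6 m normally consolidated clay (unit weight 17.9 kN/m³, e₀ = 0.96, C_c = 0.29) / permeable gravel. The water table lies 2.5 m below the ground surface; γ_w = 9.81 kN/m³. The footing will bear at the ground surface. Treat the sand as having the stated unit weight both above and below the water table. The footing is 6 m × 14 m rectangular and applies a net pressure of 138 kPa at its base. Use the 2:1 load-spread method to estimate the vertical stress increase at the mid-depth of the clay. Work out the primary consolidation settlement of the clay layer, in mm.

S_c ≈ 178 mm

Mid-depth of clay below the ground surface: z = 3.2 + 6/2 = 6.2 m.
Total vertical stress at mid-clay: σ_v = 19.6×3.2 + 17.9×3 = 116.42 kPa.
Pore pressure: u = 9.81×(6.2 − 2.5) = 36.297 kPa.
Initial effective stress: σ'_0 = σ_v − u = 116.42 − 36.297 = 80.123 kPa.
Stress increase at mid-clay by the 2:1 spreading method:
Δσ = qBL/((B+z)(L+z)) = 138×6×14/((6+6.2)(14+6.2)) = 47.038 kPa
Final effective stress: σ'_f = σ'_0 + Δσ = 80.123 + 47.038 = 127.16 kPa.
Normally consolidated clay, so the full stress increment lies on the virgin compression line:
S_c = C_c·H/(1+e₀)·log₁₀(σ'_f/σ'_0) = 0.29×6/(1+0.96)×log₁₀(127.16/80.123)
    = 0.88776 × 0.20059 = 0.1781 m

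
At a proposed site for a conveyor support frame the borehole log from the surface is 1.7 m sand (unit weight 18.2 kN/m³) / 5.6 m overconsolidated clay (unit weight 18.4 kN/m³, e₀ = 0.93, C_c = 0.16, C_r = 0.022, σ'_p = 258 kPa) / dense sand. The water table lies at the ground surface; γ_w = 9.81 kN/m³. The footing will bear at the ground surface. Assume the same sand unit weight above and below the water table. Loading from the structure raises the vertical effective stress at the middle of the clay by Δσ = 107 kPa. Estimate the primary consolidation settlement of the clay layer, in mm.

S_c ≈ 37 mm

Mid-depth of clay below the ground surface: z = 1.7 + 5.6/2 = 4.5 m.
Total vertical stress at mid-clay: σ_v = 18.2×1.7 + 18.4×2.8 = 82.46 kPa.
Pore pressure: u = 9.81×(4.5 − 0) = 44.145 kPa.
Initial effective stress: σ'_0 = σ_v − u = 82.46 − 44.145 = 38.315 kPa.
Final effective stress: σ'_f = 38.315 + 107 = 145.31 kPa.
σ'_f = 145.31 ≤ σ'_p = 258 kPa, so the clay remains overconsolidated and only the recompression index applies:
S_c = C_r·H/(1+e₀)·log₁₀(σ'_f/σ'_0) = 0.022×5.6/1.93×log₁₀(145.31/38.315)
    = 0.063835 × 0.57893 = 0.03696 m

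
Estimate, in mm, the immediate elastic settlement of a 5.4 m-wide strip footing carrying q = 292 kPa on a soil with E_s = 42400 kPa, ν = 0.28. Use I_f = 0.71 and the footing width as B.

S_e ≈ 24.3 mm

Immediate (elastic) settlement: S_e = q·B·(1−ν²)/E_s · I_f.
S_e = 292 × 5.4 × (1 − 0.28²) / 42400 × 0.71
    = 292 × 5.4 × 0.9216 / 42400 × 0.71
    = 0.02433 m = 24.33 mm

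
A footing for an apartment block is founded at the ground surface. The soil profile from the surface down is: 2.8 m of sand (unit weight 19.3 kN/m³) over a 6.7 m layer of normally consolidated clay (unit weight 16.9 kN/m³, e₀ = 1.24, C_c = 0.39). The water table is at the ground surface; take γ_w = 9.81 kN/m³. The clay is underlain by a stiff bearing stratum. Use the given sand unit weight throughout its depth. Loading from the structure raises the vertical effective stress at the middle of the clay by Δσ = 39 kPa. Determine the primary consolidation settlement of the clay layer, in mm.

Mid-depth of clay below the ground surface: z = 2.8 + 6.7/2 = 6.15 m.
Total vertical stress at mid-clay: σ_v = 19.3×2.8 + 16.9×3.35 = 110.66 kPa.
Pore pressure: u = 9.81×(6.15 − 0) = 60.332 kPa.
Initial effective stress: σ'_0 = σ_v − u = 110.66 − 60.332 = 50.328 kPa.
Final effective stress: σ'_f = σ'_0 + Δσ = 50.328 + 39 = 89.328 kPa.
Normally consolidated clay, so the full stress increment lies on the virgin compression line:
S_c = C_c·H/(1+e₀)·log₁₀(σ'_f/σ'_0) = 0.39×6.7/(1+1.24)×log₁₀(89.328/50.328)
    = 1.1665 × 0.24918 = 0.2907 m

S_c ≈ 291 mm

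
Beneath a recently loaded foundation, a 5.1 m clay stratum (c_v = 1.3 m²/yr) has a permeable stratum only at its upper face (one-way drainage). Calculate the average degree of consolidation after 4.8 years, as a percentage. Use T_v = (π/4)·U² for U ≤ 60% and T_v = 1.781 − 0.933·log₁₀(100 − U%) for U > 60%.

U ≈ 55.3 %

Drainage path length: H_d = H = 5.1 m (single drainage).
T_v = c_v·t/H_d² = 1.3×4.8/5.1² = 0.23991.
T_v = 0.23991 corresponds to the U ≤ 60% branch:
U = √(4T_v/π) = 0.5527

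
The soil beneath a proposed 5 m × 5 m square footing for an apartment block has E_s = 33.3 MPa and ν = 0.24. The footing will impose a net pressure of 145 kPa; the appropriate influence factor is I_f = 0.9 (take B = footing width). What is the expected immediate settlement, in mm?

S_e ≈ 18.5 mm

Immediate (elastic) settlement: S_e = q·B·(1−ν²)/E_s · I_f.
E_s = 33.3 MPa = 33300 kPa.
S_e = 145 × 5 × (1 − 0.24²) / 33300 × 0.9
    = 145 × 5 × 0.9424 / 33300 × 0.9
    = 0.01847 m = 18.47 mm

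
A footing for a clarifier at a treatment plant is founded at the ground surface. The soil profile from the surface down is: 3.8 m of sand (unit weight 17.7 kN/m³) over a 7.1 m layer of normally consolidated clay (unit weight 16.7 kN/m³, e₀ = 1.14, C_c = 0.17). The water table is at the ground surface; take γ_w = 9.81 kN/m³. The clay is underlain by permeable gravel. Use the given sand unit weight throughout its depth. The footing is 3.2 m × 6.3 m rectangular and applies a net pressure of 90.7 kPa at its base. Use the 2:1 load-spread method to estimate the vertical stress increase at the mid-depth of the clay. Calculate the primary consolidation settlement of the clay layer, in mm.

S_c ≈ 51.4 mm

Mid-depth of clay below the ground surface: z = 3.8 + 7.1/2 = 7.35 m.
Total vertical stress at mid-clay: σ_v = 17.7×3.8 + 16.7×3.55 = 126.54 kPa.
Pore pressure: u = 9.81×(7.35 − 0) = 72.103 kPa.
Initial effective stress: σ'_0 = σ_v − u = 126.54 − 72.103 = 54.437 kPa.
Stress increase at mid-clay by the 2:1 spreading method:
Δσ = qBL/((B+z)(L+z)) = 90.7×3.2×6.3/((3.2+7.35)(6.3+7.35)) = 12.697 kPa
Final effective stress: σ'_f = σ'_0 + Δσ = 54.437 + 12.697 = 67.134 kPa.
Normally consolidated clay, so the full stress increment lies on the virgin compression line:
S_c = C_c·H/(1+e₀)·log₁₀(σ'_f/σ'_0) = 0.17×7.1/(1+1.14)×log₁₀(67.134/54.437)
    = 0.56402 × 0.091048 = 0.05135 m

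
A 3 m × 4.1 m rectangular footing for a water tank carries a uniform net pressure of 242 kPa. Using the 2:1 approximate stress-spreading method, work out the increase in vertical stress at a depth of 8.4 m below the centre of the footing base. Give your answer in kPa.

Δσ_z ≈ 20.9 kPa

By the 2:1 method the load spreads at 1 horizontal : 2 vertical, so at depth z the loaded area has grown by z in each plan dimension:
Δσ = qBL/((B+z)(L+z)) = 242×3×4.1/((3+8.4)(4.1+8.4)) = 20.888 kPa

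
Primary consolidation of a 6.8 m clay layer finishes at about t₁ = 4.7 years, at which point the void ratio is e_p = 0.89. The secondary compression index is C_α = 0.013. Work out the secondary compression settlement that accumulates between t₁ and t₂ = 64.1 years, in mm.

S_s ≈ 53.1 mm

Secondary compression: S_s = C_α·H/(1+e_p)·log₁₀(t₂/t₁)
S_s = 0.013×6.8/(1+0.89)×log₁₀(64.1/4.7)
    = 0.04677 × 1.135 = 0.05308 m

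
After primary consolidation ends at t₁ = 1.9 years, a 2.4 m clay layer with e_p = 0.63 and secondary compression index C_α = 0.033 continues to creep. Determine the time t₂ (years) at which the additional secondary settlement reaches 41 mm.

S_s = C_α·H/(1+e_p)·log₁₀(t₂/t₁) ⇒ log₁₀(t₂/t₁) = S_s·(1+e_p)/(C_α·H).
log₁₀(t₂/t₁) = 0.041 × (1+0.63) / (0.033×2.4) = 0.8438
t₂ = t₁ × 10^0.8438 = 1.9 × 6.979 = 13.26 years

t₂ ≈ 13.3 years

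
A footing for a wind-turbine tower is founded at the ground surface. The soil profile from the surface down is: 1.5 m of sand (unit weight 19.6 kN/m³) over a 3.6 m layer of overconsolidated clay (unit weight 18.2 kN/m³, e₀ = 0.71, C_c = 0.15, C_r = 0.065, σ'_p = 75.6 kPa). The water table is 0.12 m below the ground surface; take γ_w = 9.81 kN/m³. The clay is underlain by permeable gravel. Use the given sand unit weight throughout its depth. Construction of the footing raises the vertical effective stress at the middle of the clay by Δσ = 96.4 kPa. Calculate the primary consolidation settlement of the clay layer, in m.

S_c ≈ 0.125 m

Mid-depth of clay below the ground surface: z = 1.5 + 3.6/2 = 3.3 m.
Total vertical stress at mid-clay: σ_v = 19.6×1.5 + 18.2×1.8 = 62.16 kPa.
Pore pressure: u = 9.81×(3.3 − 0.12) = 31.196 kPa.
Initial effective stress: σ'_0 = σ_v − u = 62.16 − 31.196 = 30.964 kPa.
Final effective stress: σ'_f = 30.964 + 96.4 = 127.36 kPa.
σ'_f = 127.36 > σ'_p = 75.6 kPa, so the stress path crosses the preconsolidation pressure — recompression up to σ'_p, then virgin compression beyond:
S_c = H/(1+e₀)·[C_r·log₁₀(σ'_p/σ'_0) + C_c·log₁₀(σ'_f/σ'_p)]
    = 3.6/1.71 × [0.065×log₁₀(75.6/30.964) + 0.15×log₁₀(127.36/75.6)]
    = 2.1053 × [0.025198 + 0.033977] = 0.1246 m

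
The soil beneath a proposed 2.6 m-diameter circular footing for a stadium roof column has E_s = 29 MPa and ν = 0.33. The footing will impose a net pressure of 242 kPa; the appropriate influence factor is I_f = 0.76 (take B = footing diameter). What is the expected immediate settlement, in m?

Immediate (elastic) settlement: S_e = q·B·(1−ν²)/E_s · I_f.
E_s = 29 MPa = 29000 kPa.
S_e = 242 × 2.6 × (1 − 0.33²) / 29000 × 0.76
    = 242 × 2.6 × 0.8911 / 29000 × 0.76
    = 0.01469 m

S_e ≈ 0.0147 m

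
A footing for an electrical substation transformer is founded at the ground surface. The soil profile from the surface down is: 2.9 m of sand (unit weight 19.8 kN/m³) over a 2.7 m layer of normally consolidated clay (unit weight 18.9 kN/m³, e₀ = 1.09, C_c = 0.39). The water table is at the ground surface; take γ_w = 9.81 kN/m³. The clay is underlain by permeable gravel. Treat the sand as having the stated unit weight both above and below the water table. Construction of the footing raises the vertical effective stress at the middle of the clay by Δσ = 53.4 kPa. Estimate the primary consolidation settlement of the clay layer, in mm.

Mid-depth of clay below the ground surface: z = 2.9 + 2.7/2 = 4.25 m.
Total vertical stress at mid-clay: σ_v = 19.8×2.9 + 18.9×1.35 = 82.935 kPa.
Pore pressure: u = 9.81×(4.25 − 0) = 41.693 kPa.
Initial effective stress: σ'_0 = σ_v − u = 82.935 − 41.693 = 41.242 kPa.
Final effective stress: σ'_f = σ'_0 + Δσ = 41.242 + 53.4 = 94.642 kPa.
Normally consolidated clay, so the full stress increment lies on the virgin compression line:
S_c = C_c·H/(1+e₀)·log₁₀(σ'_f/σ'_0) = 0.39×2.7/(1+1.09)×log₁₀(94.642/41.242)
    = 0.50383 × 0.36074 = 0.1818 m

S_c ≈ 182 mm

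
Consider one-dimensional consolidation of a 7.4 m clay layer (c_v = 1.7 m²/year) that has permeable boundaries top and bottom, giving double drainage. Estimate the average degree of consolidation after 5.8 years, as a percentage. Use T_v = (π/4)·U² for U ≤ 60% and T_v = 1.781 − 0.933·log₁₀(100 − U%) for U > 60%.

U ≈ 86.3 %

Drainage path length: H_d = H/2 = 3.7 m (double drainage).
T_v = c_v·t/H_d² = 1.7×5.8/3.7² = 0.72023.
T_v = 0.72023 corresponds to the U > 60% branch:
U = 1 − 10^((1.781 − T_v)/0.933)/100 = 0.8629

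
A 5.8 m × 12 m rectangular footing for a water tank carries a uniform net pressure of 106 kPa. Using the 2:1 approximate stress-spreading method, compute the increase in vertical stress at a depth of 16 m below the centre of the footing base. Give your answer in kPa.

By the 2:1 method the load spreads at 1 horizontal : 2 vertical, so at depth z the loaded area has grown by z in each plan dimension:
Δσ = qBL/((B+z)(L+z)) = 106×5.8×12/((5.8+16)(12+16)) = 12.087 kPa

Δσ_z ≈ 12.1 kPa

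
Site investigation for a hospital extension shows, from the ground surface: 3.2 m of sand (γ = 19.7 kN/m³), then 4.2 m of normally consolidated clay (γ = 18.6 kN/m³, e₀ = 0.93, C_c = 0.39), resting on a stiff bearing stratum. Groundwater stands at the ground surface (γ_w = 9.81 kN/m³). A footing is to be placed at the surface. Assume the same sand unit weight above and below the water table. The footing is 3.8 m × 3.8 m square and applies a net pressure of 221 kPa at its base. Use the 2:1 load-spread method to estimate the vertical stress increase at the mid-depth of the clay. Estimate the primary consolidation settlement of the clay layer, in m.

Mid-depth of clay below the ground surface: z = 3.2 + 4.2/2 = 5.3 m.
Total vertical stress at mid-clay: σ_v = 19.7×3.2 + 18.6×2.1 = 102.1 kPa.
Pore pressure: u = 9.81×(5.3 − 0) = 51.993 kPa.
Initial effective stress: σ'_0 = σ_v − u = 102.1 − 51.993 = 50.107 kPa.
Stress increase at mid-clay by the 2:1 spreading method:
Δσ = qBL/((B+z)(L+z)) = 221×3.8×3.8/((3.8+5.3)(3.8+5.3)) = 38.537 kPa
Final effective stress: σ'_f = σ'_0 + Δσ = 50.107 + 38.537 = 88.644 kPa.
Normally consolidated clay, so the full stress increment lies on the virgin compression line:
S_c = C_c·H/(1+e₀)·log₁₀(σ'_f/σ'_0) = 0.39×4.2/(1+0.93)×log₁₀(88.644/50.107)
    = 0.8487 × 0.24775 = 0.2103 m

S_c ≈ 0.21 m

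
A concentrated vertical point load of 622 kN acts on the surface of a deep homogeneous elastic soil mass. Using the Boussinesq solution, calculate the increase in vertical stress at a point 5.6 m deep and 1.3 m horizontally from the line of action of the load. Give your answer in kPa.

Δσ_z ≈ 8.31 kPa

Boussinesq vertical stress below a point load on an elastic half-space:
Δσ_z = 3P/(2πz²) · [1 + (r/z)²]^(−5/2)
r/z = 1.3/5.6 = 0.23214; [1+(r/z)²]^(−5/2) = 0.87702.
Δσ_z = 3×622/(2π×5.6²) × 0.87702 = 9.4701 × 0.87702 = 8.305 kPa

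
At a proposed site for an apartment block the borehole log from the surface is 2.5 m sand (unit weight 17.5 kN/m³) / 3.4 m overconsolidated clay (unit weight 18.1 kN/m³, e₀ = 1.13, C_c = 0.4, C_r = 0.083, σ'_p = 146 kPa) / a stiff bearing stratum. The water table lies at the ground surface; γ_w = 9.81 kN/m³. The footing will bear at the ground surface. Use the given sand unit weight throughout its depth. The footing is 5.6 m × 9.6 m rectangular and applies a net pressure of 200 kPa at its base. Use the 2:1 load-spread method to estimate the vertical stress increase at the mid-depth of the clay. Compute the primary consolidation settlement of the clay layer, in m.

Mid-depth of clay below the ground surface: z = 2.5 + 3.4/2 = 4.2 m.
Total vertical stress at mid-clay: σ_v = 17.5×2.5 + 18.1×1.7 = 74.52 kPa.
Pore pressure: u = 9.81×(4.2 − 0) = 41.202 kPa.
Initial effective stress: σ'_0 = σ_v − u = 74.52 − 41.202 = 33.318 kPa.
Stress increase at mid-clay by the 2:1 spreading method:
Δσ = qBL/((B+z)(L+z)) = 200×5.6×9.6/((5.6+4.2)(9.6+4.2)) = 79.503 kPa
Final effective stress: σ'_f = 33.318 + 79.503 = 112.82 kPa.
σ'_f = 112.82 ≤ σ'_p = 146 kPa, so the clay remains overconsolidated and only the recompression index applies:
S_c = C_r·H/(1+e₀)·log₁₀(σ'_f/σ'_0) = 0.083×3.4/2.13×log₁₀(112.82/33.318)
    = 0.13248 × 0.52971 = 0.07018 m

S_c ≈ 0.0702 m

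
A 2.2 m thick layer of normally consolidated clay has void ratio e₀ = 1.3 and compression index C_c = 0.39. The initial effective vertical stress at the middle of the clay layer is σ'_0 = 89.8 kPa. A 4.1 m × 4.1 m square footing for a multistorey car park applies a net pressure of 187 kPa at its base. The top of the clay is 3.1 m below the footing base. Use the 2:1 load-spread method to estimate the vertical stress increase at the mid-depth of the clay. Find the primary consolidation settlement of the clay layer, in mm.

Mid-depth of clay below the footing base: z = 3.1 + 2.2/2 = 4.2 m.
Stress increase at mid-clay by the 2:1 spreading method:
Δσ = qBL/((B+z)(L+z)) = 187×4.1×4.1/((4.1+4.2)(4.1+4.2)) = 45.63 kPa
Final effective stress: σ'_f = σ'_0 + Δσ = 89.8 + 45.63 = 135.43 kPa.
Normally consolidated clay, so the full stress increment lies on the virgin compression line:
S_c = C_c·H/(1+e₀)·log₁₀(σ'_f/σ'_0) = 0.39×2.2/(1+1.3)×log₁₀(135.43/89.8)
    = 0.37304 × 0.17844 = 0.06657 m

S_c ≈ 66.6 mm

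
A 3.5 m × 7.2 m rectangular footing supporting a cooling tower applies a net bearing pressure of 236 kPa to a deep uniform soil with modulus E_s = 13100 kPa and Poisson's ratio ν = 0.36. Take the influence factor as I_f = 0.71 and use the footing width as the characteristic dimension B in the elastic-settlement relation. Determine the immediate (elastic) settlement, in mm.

Immediate (elastic) settlement: S_e = q·B·(1−ν²)/E_s · I_f.
S_e = 236 × 3.5 × (1 − 0.36²) / 13100 × 0.71
    = 236 × 3.5 × 0.8704 / 13100 × 0.71
    = 0.03897 m = 38.97 mm

S_e ≈ 39 mm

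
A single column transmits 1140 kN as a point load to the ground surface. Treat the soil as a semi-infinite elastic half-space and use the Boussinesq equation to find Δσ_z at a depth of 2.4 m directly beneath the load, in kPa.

Boussinesq vertical stress below a point load on an elastic half-space:
Δσ_z = 3P/(2πz²) · [1 + (r/z)²]^(−5/2)
r/z = 0/2.4 = 0; [1+(r/z)²]^(−5/2) = 1.
Δσ_z = 3×1140/(2π×2.4²) × 1 = 94.498 × 1 = 94.5 kPa

Δσ_z ≈ 94.5 kPa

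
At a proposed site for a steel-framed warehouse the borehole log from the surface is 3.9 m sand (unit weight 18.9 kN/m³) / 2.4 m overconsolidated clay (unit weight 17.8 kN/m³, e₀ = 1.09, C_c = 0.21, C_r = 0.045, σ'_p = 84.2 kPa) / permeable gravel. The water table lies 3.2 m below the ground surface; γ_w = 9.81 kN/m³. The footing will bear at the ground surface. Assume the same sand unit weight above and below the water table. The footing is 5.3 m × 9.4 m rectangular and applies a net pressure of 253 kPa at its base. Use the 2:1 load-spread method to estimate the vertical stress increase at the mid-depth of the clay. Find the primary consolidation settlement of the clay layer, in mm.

Mid-depth of clay below the ground surface: z = 3.9 + 2.4/2 = 5.1 m.
Total vertical stress at mid-clay: σ_v = 18.9×3.9 + 17.8×1.2 = 95.07 kPa.
Pore pressure: u = 9.81×(5.1 − 3.2) = 18.639 kPa.
Initial effective stress: σ'_0 = σ_v − u = 95.07 − 18.639 = 76.431 kPa.
Stress increase at mid-clay by the 2:1 spreading method:
Δσ = qBL/((B+z)(L+z)) = 253×5.3×9.4/((5.3+5.1)(9.4+5.1)) = 83.584 kPa
Final effective stress: σ'_f = 76.431 + 83.584 = 160.01 kPa.
σ'_f = 160.01 > σ'_p = 84.2 kPa, so the stress path crosses the preconsolidation pressure — recompression up to σ'_p, then virgin compression beyond:
S_c = H/(1+e₀)·[C_r·log₁₀(σ'_p/σ'_0) + C_c·log₁₀(σ'_f/σ'_p)]
    = 2.4/2.09 × [0.045×log₁₀(84.2/76.431) + 0.21×log₁₀(160.01/84.2)]
    = 1.1483 × [0.0018919 + 0.058555] = 0.06941 m

S_c ≈ 69.4 mm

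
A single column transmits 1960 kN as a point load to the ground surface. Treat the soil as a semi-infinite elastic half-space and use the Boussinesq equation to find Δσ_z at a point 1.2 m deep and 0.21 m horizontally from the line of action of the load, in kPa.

Boussinesq vertical stress below a point load on an elastic half-space:
Δσ_z = 3P/(2πz²) · [1 + (r/z)²]^(−5/2)
r/z = 0.21/1.2 = 0.175; [1+(r/z)²]^(−5/2) = 0.92736.
Δσ_z = 3×1960/(2π×1.2²) × 0.92736 = 649.88 × 0.92736 = 602.7 kPa

Δσ_z ≈ 603 kPa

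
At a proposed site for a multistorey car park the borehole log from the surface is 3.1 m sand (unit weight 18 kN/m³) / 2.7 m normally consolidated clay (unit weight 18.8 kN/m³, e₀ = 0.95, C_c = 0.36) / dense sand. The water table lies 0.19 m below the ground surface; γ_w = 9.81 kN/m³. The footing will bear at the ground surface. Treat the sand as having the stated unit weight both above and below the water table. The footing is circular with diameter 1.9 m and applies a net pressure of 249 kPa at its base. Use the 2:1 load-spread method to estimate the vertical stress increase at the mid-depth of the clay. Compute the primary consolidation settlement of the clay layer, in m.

Mid-depth of clay below the ground surface: z = 3.1 + 2.7/2 = 4.45 m.
Total vertical stress at mid-clay: σ_v = 18×3.1 + 18.8×1.35 = 81.18 kPa.
Pore pressure: u = 9.81×(4.45 − 0.19) = 41.791 kPa.
Initial effective stress: σ'_0 = σ_v − u = 81.18 − 41.791 = 39.389 kPa.
Stress increase at mid-clay by the 2:1 spreading method:
Δσ ≈ qD²/(D+z)² = 249×1.9²/(1.9+4.45)² = 22.293 kPa
Final effective stress: σ'_f = σ'_0 + Δσ = 39.389 + 22.293 = 61.682 kPa.
Normally consolidated clay, so the full stress increment lies on the virgin compression line:
S_c = C_c·H/(1+e₀)·log₁₀(σ'_f/σ'_0) = 0.36×2.7/(1+0.95)×log₁₀(61.682/39.389)
    = 0.49846 × 0.19478 = 0.09709 m

S_c ≈ 0.0971 m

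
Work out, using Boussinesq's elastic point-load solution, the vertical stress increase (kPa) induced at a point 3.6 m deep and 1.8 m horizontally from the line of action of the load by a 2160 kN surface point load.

Δσ_z ≈ 45.6 kPa

Boussinesq vertical stress below a point load on an elastic half-space:
Δσ_z = 3P/(2πz²) · [1 + (r/z)²]^(−5/2)
r/z = 1.8/3.6 = 0.5; [1+(r/z)²]^(−5/2) = 0.57243.
Δσ_z = 3×2160/(2π×3.6²) × 0.57243 = 79.577 × 0.57243 = 45.55 kPa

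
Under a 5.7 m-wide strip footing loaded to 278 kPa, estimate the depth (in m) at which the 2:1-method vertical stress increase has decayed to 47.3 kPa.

2:1 spreading — at depth z the loaded area has grown by z in each plan dimension:
qB/(B+z) = Δσ_z ⇒ z = qB/Δσ_z − B = 278×5.7/47.3 − 5.7 = 27.8 m

z ≈ 27.8 m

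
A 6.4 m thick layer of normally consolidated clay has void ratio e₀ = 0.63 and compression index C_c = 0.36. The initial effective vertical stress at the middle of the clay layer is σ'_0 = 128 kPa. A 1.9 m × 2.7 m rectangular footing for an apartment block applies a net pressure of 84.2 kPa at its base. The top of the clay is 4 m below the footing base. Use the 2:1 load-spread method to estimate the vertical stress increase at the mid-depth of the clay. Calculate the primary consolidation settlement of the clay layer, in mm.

S_c ≈ 22.6 mm

Mid-depth of clay below the footing base: z = 4 + 6.4/2 = 7.2 m.
Stress increase at mid-clay by the 2:1 spreading method:
Δσ = qBL/((B+z)(L+z)) = 84.2×1.9×2.7/((1.9+7.2)(2.7+7.2)) = 4.7946 kPa
Final effective stress: σ'_f = σ'_0 + Δσ = 128 + 4.7946 = 132.79 kPa.
Normally consolidated clay, so the full stress increment lies on the virgin compression line:
S_c = C_c·H/(1+e₀)·log₁₀(σ'_f/σ'_0) = 0.36×6.4/(1+0.63)×log₁₀(132.79/128)
    = 1.4135 × 0.015955 = 0.02255 m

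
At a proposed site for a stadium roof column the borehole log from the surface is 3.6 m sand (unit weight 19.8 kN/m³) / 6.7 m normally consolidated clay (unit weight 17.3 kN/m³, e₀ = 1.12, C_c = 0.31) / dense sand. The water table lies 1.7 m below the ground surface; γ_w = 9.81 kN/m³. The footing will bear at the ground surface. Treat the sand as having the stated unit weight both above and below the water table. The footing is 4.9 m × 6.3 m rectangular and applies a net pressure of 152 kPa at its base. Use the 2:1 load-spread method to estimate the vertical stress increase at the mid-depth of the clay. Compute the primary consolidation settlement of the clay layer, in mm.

Mid-depth of clay below the ground surface: z = 3.6 + 6.7/2 = 6.95 m.
Total vertical stress at mid-clay: σ_v = 19.8×3.6 + 17.3×3.35 = 129.24 kPa.
Pore pressure: u = 9.81×(6.95 − 1.7) = 51.503 kPa.
Initial effective stress: σ'_0 = σ_v − u = 129.24 − 51.503 = 77.737 kPa.
Stress increase at mid-clay by the 2:1 spreading method:
Δσ = qBL/((B+z)(L+z)) = 152×4.9×6.3/((4.9+6.95)(6.3+6.95)) = 29.884 kPa
Final effective stress: σ'_f = σ'_0 + Δσ = 77.737 + 29.884 = 107.62 kPa.
Normally consolidated clay, so the full stress increment lies on the virgin compression line:
S_c = C_c·H/(1+e₀)·log₁₀(σ'_f/σ'_0) = 0.31×6.7/(1+1.12)×log₁₀(107.62/77.737)
    = 0.97972 × 0.14127 = 0.1384 m

S_c ≈ 138 mm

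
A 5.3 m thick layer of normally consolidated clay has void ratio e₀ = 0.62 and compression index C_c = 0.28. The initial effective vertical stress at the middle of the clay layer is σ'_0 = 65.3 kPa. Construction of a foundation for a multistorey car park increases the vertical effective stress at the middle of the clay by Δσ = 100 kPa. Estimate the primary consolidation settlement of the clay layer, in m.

Final effective stress: σ'_f = σ'_0 + Δσ = 65.3 + 100 = 165.3 kPa.
Normally consolidated clay, so the full stress increment lies on the virgin compression line:
S_c = C_c·H/(1+e₀)·log₁₀(σ'_f/σ'_0) = 0.28×5.3/(1+0.62)×log₁₀(165.3/65.3)
    = 0.91605 × 0.40336 = 0.3695 m

S_c ≈ 0.369 m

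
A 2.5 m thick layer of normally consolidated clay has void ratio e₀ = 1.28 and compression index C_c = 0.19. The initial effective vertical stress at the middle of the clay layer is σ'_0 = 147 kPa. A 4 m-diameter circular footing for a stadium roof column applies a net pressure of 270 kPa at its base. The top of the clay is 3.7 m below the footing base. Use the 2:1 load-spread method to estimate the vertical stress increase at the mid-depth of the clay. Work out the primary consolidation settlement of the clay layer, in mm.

S_c ≈ 28.3 mm

Mid-depth of clay below the footing base: z = 3.7 + 2.5/2 = 4.95 m.
Stress increase at mid-clay by the 2:1 spreading method:
Δσ ≈ qD²/(D+z)² = 270×4²/(4+4.95)² = 53.931 kPa
Final effective stress: σ'_f = σ'_0 + Δσ = 147 + 53.931 = 200.93 kPa.
Normally consolidated clay, so the full stress increment lies on the virgin compression line:
S_c = C_c·H/(1+e₀)·log₁₀(σ'_f/σ'_0) = 0.19×2.5/(1+1.28)×log₁₀(200.93/147)
    = 0.20833 × 0.13573 = 0.02828 m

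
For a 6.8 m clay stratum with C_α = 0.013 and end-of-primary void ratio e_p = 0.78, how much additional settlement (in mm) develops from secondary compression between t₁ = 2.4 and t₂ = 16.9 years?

Secondary compression: S_s = C_α·H/(1+e_p)·log₁₀(t₂/t₁)
S_s = 0.013×6.8/(1+0.78)×log₁₀(16.9/2.4)
    = 0.04966 × 0.8477 = 0.0421 m

S_s ≈ 42.1 mm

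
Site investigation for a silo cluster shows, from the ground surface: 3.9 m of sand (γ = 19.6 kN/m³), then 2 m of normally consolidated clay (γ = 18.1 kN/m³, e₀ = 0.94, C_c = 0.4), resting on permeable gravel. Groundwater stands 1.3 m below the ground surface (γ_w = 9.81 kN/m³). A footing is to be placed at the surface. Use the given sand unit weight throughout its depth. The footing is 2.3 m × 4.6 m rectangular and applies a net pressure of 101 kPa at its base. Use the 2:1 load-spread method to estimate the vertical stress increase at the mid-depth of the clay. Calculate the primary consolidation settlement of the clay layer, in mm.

Mid-depth of clay below the ground surface: z = 3.9 + 2/2 = 4.9 m.
Total vertical stress at mid-clay: σ_v = 19.6×3.9 + 18.1×1 = 94.54 kPa.
Pore pressure: u = 9.81×(4.9 − 1.3) = 35.316 kPa.
Initial effective stress: σ'_0 = σ_v − u = 94.54 − 35.316 = 59.224 kPa.
Stress increase at mid-clay by the 2:1 spreading method:
Δσ = qBL/((B+z)(L+z)) = 101×2.3×4.6/((2.3+4.9)(4.6+4.9)) = 15.623 kPa
Final effective stress: σ'_f = σ'_0 + Δσ = 59.224 + 15.623 = 74.847 kPa.
Normally consolidated clay, so the full stress increment lies on the virgin compression line:
S_c = C_c·H/(1+e₀)·log₁₀(σ'_f/σ'_0) = 0.4×2/(1+0.94)×log₁₀(74.847/59.224)
    = 0.41237 × 0.10168 = 0.04193 m

S_c ≈ 41.9 mm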